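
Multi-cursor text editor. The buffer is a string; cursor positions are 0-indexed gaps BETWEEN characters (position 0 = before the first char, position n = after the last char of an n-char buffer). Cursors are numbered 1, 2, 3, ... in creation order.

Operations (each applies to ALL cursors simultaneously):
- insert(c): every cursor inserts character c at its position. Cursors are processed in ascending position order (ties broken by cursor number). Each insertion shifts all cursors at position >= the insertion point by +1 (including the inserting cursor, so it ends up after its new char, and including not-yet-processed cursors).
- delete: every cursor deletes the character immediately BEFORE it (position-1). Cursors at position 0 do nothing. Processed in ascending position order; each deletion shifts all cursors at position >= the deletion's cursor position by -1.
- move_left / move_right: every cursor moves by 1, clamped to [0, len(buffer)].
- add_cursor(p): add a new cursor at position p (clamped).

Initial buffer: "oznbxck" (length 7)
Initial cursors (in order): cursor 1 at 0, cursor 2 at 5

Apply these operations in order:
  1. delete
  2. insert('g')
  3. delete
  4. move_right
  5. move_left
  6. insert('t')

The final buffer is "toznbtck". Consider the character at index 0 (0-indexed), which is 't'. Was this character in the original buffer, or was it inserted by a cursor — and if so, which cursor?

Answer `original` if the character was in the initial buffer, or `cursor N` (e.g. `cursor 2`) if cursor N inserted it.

Answer: cursor 1

Derivation:
After op 1 (delete): buffer="oznbck" (len 6), cursors c1@0 c2@4, authorship ......
After op 2 (insert('g')): buffer="goznbgck" (len 8), cursors c1@1 c2@6, authorship 1....2..
After op 3 (delete): buffer="oznbck" (len 6), cursors c1@0 c2@4, authorship ......
After op 4 (move_right): buffer="oznbck" (len 6), cursors c1@1 c2@5, authorship ......
After op 5 (move_left): buffer="oznbck" (len 6), cursors c1@0 c2@4, authorship ......
After op 6 (insert('t')): buffer="toznbtck" (len 8), cursors c1@1 c2@6, authorship 1....2..
Authorship (.=original, N=cursor N): 1 . . . . 2 . .
Index 0: author = 1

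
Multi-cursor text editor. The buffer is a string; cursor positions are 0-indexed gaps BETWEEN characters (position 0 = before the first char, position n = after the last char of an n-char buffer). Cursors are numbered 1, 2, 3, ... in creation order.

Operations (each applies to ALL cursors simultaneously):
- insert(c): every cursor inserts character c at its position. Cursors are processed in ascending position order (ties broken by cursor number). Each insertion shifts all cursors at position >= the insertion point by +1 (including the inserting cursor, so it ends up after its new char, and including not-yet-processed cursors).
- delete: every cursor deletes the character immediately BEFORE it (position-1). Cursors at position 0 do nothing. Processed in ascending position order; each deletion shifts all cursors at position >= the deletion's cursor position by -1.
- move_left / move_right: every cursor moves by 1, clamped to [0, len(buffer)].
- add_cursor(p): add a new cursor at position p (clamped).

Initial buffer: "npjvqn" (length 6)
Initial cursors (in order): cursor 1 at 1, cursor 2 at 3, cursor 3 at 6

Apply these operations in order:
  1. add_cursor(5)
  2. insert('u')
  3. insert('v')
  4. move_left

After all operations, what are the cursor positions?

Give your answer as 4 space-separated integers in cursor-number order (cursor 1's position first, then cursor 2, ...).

After op 1 (add_cursor(5)): buffer="npjvqn" (len 6), cursors c1@1 c2@3 c4@5 c3@6, authorship ......
After op 2 (insert('u')): buffer="nupjuvqunu" (len 10), cursors c1@2 c2@5 c4@8 c3@10, authorship .1..2..4.3
After op 3 (insert('v')): buffer="nuvpjuvvquvnuv" (len 14), cursors c1@3 c2@7 c4@11 c3@14, authorship .11..22..44.33
After op 4 (move_left): buffer="nuvpjuvvquvnuv" (len 14), cursors c1@2 c2@6 c4@10 c3@13, authorship .11..22..44.33

Answer: 2 6 13 10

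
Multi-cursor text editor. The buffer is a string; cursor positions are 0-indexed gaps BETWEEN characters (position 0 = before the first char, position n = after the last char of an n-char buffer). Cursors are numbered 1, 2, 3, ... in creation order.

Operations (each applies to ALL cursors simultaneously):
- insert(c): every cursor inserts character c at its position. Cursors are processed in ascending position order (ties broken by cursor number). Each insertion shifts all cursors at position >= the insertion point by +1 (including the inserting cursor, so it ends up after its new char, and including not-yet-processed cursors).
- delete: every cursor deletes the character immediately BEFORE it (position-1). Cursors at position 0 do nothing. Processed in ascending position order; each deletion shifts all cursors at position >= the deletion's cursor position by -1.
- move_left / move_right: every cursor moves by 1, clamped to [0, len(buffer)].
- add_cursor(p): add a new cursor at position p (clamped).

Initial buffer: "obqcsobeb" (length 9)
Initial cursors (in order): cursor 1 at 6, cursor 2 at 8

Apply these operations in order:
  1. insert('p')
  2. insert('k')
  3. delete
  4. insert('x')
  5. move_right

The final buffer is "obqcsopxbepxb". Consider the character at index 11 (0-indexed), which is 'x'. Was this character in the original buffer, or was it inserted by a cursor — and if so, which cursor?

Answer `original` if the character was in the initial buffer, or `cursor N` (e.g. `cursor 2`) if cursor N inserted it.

After op 1 (insert('p')): buffer="obqcsopbepb" (len 11), cursors c1@7 c2@10, authorship ......1..2.
After op 2 (insert('k')): buffer="obqcsopkbepkb" (len 13), cursors c1@8 c2@12, authorship ......11..22.
After op 3 (delete): buffer="obqcsopbepb" (len 11), cursors c1@7 c2@10, authorship ......1..2.
After op 4 (insert('x')): buffer="obqcsopxbepxb" (len 13), cursors c1@8 c2@12, authorship ......11..22.
After op 5 (move_right): buffer="obqcsopxbepxb" (len 13), cursors c1@9 c2@13, authorship ......11..22.
Authorship (.=original, N=cursor N): . . . . . . 1 1 . . 2 2 .
Index 11: author = 2

Answer: cursor 2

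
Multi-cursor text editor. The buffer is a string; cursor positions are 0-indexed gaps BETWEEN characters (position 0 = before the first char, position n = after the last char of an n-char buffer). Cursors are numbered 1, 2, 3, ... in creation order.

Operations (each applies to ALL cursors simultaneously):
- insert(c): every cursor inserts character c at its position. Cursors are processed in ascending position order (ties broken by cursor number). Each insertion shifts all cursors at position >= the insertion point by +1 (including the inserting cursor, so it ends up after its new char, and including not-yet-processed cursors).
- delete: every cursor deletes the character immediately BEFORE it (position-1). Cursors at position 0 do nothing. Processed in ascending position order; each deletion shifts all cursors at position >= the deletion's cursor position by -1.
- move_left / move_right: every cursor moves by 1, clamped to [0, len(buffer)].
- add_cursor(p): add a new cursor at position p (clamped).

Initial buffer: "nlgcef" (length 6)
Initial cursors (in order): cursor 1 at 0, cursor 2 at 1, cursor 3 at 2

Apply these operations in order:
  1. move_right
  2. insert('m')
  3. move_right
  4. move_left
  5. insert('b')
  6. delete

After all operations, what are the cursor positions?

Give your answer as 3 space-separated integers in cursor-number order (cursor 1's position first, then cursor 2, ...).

Answer: 2 4 6

Derivation:
After op 1 (move_right): buffer="nlgcef" (len 6), cursors c1@1 c2@2 c3@3, authorship ......
After op 2 (insert('m')): buffer="nmlmgmcef" (len 9), cursors c1@2 c2@4 c3@6, authorship .1.2.3...
After op 3 (move_right): buffer="nmlmgmcef" (len 9), cursors c1@3 c2@5 c3@7, authorship .1.2.3...
After op 4 (move_left): buffer="nmlmgmcef" (len 9), cursors c1@2 c2@4 c3@6, authorship .1.2.3...
After op 5 (insert('b')): buffer="nmblmbgmbcef" (len 12), cursors c1@3 c2@6 c3@9, authorship .11.22.33...
After op 6 (delete): buffer="nmlmgmcef" (len 9), cursors c1@2 c2@4 c3@6, authorship .1.2.3...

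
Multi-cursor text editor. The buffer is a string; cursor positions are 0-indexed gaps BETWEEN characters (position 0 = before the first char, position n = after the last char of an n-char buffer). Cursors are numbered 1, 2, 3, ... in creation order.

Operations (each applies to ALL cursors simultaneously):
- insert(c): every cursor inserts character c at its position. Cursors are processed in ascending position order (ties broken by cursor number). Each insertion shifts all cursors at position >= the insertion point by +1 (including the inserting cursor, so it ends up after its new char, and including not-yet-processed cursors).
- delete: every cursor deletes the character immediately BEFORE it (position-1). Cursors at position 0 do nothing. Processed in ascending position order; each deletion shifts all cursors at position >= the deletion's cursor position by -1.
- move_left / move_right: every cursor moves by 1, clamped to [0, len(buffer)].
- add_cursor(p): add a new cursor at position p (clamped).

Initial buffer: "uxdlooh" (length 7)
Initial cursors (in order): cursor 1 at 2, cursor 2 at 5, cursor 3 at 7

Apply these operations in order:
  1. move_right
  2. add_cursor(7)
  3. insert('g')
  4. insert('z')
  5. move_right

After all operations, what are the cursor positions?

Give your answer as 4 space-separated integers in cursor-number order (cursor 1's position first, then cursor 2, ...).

Answer: 6 11 15 15

Derivation:
After op 1 (move_right): buffer="uxdlooh" (len 7), cursors c1@3 c2@6 c3@7, authorship .......
After op 2 (add_cursor(7)): buffer="uxdlooh" (len 7), cursors c1@3 c2@6 c3@7 c4@7, authorship .......
After op 3 (insert('g')): buffer="uxdglooghgg" (len 11), cursors c1@4 c2@8 c3@11 c4@11, authorship ...1...2.34
After op 4 (insert('z')): buffer="uxdgzloogzhggzz" (len 15), cursors c1@5 c2@10 c3@15 c4@15, authorship ...11...22.3434
After op 5 (move_right): buffer="uxdgzloogzhggzz" (len 15), cursors c1@6 c2@11 c3@15 c4@15, authorship ...11...22.3434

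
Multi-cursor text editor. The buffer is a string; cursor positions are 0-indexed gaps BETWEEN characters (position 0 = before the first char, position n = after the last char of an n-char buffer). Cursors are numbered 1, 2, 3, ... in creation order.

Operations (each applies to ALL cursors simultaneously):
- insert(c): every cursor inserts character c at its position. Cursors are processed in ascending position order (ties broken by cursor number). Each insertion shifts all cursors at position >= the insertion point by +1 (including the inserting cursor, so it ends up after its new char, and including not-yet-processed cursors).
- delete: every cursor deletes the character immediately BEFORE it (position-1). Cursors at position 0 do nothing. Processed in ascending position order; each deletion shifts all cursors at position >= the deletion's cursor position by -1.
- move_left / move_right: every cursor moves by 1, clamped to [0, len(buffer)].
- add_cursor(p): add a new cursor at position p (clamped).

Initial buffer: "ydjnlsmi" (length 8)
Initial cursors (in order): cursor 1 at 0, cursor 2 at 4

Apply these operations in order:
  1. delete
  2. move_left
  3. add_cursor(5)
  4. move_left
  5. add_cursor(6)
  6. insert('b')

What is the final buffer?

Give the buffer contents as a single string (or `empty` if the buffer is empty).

After op 1 (delete): buffer="ydjlsmi" (len 7), cursors c1@0 c2@3, authorship .......
After op 2 (move_left): buffer="ydjlsmi" (len 7), cursors c1@0 c2@2, authorship .......
After op 3 (add_cursor(5)): buffer="ydjlsmi" (len 7), cursors c1@0 c2@2 c3@5, authorship .......
After op 4 (move_left): buffer="ydjlsmi" (len 7), cursors c1@0 c2@1 c3@4, authorship .......
After op 5 (add_cursor(6)): buffer="ydjlsmi" (len 7), cursors c1@0 c2@1 c3@4 c4@6, authorship .......
After op 6 (insert('b')): buffer="bybdjlbsmbi" (len 11), cursors c1@1 c2@3 c3@7 c4@10, authorship 1.2...3..4.

Answer: bybdjlbsmbi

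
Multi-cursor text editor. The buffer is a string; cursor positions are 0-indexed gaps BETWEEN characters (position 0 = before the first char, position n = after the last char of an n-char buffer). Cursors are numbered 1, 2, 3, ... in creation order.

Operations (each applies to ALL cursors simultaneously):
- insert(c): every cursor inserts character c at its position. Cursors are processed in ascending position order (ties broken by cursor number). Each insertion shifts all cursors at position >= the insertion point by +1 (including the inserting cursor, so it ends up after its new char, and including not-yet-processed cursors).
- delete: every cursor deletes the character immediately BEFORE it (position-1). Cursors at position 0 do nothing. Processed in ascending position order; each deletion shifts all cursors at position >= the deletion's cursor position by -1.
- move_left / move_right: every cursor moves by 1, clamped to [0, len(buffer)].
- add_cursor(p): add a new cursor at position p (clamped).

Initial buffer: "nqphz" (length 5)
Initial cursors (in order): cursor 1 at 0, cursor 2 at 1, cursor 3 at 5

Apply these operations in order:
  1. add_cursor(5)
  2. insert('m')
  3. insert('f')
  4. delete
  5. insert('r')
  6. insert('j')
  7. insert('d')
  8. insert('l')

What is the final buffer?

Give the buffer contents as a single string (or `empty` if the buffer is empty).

After op 1 (add_cursor(5)): buffer="nqphz" (len 5), cursors c1@0 c2@1 c3@5 c4@5, authorship .....
After op 2 (insert('m')): buffer="mnmqphzmm" (len 9), cursors c1@1 c2@3 c3@9 c4@9, authorship 1.2....34
After op 3 (insert('f')): buffer="mfnmfqphzmmff" (len 13), cursors c1@2 c2@5 c3@13 c4@13, authorship 11.22....3434
After op 4 (delete): buffer="mnmqphzmm" (len 9), cursors c1@1 c2@3 c3@9 c4@9, authorship 1.2....34
After op 5 (insert('r')): buffer="mrnmrqphzmmrr" (len 13), cursors c1@2 c2@5 c3@13 c4@13, authorship 11.22....3434
After op 6 (insert('j')): buffer="mrjnmrjqphzmmrrjj" (len 17), cursors c1@3 c2@7 c3@17 c4@17, authorship 111.222....343434
After op 7 (insert('d')): buffer="mrjdnmrjdqphzmmrrjjdd" (len 21), cursors c1@4 c2@9 c3@21 c4@21, authorship 1111.2222....34343434
After op 8 (insert('l')): buffer="mrjdlnmrjdlqphzmmrrjjddll" (len 25), cursors c1@5 c2@11 c3@25 c4@25, authorship 11111.22222....3434343434

Answer: mrjdlnmrjdlqphzmmrrjjddll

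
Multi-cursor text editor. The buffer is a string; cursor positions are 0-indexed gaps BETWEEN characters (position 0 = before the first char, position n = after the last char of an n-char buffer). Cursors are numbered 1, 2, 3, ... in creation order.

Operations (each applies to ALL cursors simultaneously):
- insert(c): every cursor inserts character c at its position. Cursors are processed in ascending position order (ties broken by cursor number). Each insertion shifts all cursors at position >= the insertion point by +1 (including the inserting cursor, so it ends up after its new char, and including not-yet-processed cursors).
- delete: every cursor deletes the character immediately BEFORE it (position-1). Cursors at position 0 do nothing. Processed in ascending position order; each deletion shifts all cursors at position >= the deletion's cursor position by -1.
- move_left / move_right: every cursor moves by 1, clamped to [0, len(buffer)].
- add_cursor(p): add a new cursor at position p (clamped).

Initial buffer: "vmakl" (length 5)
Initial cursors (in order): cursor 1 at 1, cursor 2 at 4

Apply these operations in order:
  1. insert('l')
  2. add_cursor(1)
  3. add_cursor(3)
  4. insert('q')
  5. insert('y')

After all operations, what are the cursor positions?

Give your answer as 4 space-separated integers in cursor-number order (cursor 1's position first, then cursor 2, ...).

After op 1 (insert('l')): buffer="vlmakll" (len 7), cursors c1@2 c2@6, authorship .1...2.
After op 2 (add_cursor(1)): buffer="vlmakll" (len 7), cursors c3@1 c1@2 c2@6, authorship .1...2.
After op 3 (add_cursor(3)): buffer="vlmakll" (len 7), cursors c3@1 c1@2 c4@3 c2@6, authorship .1...2.
After op 4 (insert('q')): buffer="vqlqmqaklql" (len 11), cursors c3@2 c1@4 c4@6 c2@10, authorship .311.4..22.
After op 5 (insert('y')): buffer="vqylqymqyaklqyl" (len 15), cursors c3@3 c1@6 c4@9 c2@14, authorship .33111.44..222.

Answer: 6 14 3 9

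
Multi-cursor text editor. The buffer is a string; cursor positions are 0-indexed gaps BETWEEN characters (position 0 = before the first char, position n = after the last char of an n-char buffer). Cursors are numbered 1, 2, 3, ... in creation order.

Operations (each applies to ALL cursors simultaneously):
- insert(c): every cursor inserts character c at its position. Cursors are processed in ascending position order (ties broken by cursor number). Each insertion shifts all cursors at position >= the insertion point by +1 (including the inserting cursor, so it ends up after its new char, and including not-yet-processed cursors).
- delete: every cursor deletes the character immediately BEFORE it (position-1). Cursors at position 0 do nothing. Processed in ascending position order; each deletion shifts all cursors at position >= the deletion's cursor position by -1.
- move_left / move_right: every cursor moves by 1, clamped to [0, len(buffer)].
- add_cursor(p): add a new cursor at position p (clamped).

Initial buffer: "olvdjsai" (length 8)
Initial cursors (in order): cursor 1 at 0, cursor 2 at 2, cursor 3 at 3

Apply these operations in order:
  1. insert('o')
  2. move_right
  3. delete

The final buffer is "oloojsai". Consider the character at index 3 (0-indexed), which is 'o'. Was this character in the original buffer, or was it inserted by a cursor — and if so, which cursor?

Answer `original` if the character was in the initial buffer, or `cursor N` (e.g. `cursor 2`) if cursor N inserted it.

After op 1 (insert('o')): buffer="oolovodjsai" (len 11), cursors c1@1 c2@4 c3@6, authorship 1..2.3.....
After op 2 (move_right): buffer="oolovodjsai" (len 11), cursors c1@2 c2@5 c3@7, authorship 1..2.3.....
After op 3 (delete): buffer="oloojsai" (len 8), cursors c1@1 c2@3 c3@4, authorship 1.23....
Authorship (.=original, N=cursor N): 1 . 2 3 . . . .
Index 3: author = 3

Answer: cursor 3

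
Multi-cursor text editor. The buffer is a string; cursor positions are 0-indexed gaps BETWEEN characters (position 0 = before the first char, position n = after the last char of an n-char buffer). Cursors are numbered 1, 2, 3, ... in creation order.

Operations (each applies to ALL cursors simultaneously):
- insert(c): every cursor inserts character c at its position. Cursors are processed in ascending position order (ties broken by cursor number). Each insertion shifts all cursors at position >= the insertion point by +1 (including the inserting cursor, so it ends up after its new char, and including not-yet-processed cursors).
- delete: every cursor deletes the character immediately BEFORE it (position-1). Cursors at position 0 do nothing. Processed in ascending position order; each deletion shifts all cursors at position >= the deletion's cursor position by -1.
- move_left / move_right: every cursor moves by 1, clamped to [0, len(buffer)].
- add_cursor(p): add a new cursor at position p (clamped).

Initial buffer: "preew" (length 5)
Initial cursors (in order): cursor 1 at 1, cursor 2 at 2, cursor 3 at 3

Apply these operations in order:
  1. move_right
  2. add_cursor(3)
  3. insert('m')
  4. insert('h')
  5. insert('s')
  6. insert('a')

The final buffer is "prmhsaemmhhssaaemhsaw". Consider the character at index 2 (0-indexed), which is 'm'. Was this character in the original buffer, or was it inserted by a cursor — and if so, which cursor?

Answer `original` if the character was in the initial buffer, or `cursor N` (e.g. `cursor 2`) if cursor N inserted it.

After op 1 (move_right): buffer="preew" (len 5), cursors c1@2 c2@3 c3@4, authorship .....
After op 2 (add_cursor(3)): buffer="preew" (len 5), cursors c1@2 c2@3 c4@3 c3@4, authorship .....
After op 3 (insert('m')): buffer="prmemmemw" (len 9), cursors c1@3 c2@6 c4@6 c3@8, authorship ..1.24.3.
After op 4 (insert('h')): buffer="prmhemmhhemhw" (len 13), cursors c1@4 c2@9 c4@9 c3@12, authorship ..11.2424.33.
After op 5 (insert('s')): buffer="prmhsemmhhssemhsw" (len 17), cursors c1@5 c2@12 c4@12 c3@16, authorship ..111.242424.333.
After op 6 (insert('a')): buffer="prmhsaemmhhssaaemhsaw" (len 21), cursors c1@6 c2@15 c4@15 c3@20, authorship ..1111.24242424.3333.
Authorship (.=original, N=cursor N): . . 1 1 1 1 . 2 4 2 4 2 4 2 4 . 3 3 3 3 .
Index 2: author = 1

Answer: cursor 1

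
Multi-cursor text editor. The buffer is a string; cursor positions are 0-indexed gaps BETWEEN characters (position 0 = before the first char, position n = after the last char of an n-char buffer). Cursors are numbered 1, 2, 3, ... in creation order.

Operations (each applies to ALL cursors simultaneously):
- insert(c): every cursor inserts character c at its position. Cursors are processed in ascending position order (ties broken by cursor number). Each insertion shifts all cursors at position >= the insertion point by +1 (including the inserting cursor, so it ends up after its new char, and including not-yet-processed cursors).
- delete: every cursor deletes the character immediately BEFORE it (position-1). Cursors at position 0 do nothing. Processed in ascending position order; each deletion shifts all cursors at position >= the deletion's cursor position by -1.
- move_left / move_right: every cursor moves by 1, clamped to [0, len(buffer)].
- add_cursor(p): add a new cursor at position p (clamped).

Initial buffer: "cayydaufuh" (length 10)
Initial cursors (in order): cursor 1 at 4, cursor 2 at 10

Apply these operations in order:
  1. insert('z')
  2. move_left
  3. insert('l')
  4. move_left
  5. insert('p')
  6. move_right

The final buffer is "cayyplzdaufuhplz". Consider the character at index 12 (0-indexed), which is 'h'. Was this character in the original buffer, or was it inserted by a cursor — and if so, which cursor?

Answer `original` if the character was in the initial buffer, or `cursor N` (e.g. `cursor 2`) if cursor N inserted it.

Answer: original

Derivation:
After op 1 (insert('z')): buffer="cayyzdaufuhz" (len 12), cursors c1@5 c2@12, authorship ....1......2
After op 2 (move_left): buffer="cayyzdaufuhz" (len 12), cursors c1@4 c2@11, authorship ....1......2
After op 3 (insert('l')): buffer="cayylzdaufuhlz" (len 14), cursors c1@5 c2@13, authorship ....11......22
After op 4 (move_left): buffer="cayylzdaufuhlz" (len 14), cursors c1@4 c2@12, authorship ....11......22
After op 5 (insert('p')): buffer="cayyplzdaufuhplz" (len 16), cursors c1@5 c2@14, authorship ....111......222
After op 6 (move_right): buffer="cayyplzdaufuhplz" (len 16), cursors c1@6 c2@15, authorship ....111......222
Authorship (.=original, N=cursor N): . . . . 1 1 1 . . . . . . 2 2 2
Index 12: author = original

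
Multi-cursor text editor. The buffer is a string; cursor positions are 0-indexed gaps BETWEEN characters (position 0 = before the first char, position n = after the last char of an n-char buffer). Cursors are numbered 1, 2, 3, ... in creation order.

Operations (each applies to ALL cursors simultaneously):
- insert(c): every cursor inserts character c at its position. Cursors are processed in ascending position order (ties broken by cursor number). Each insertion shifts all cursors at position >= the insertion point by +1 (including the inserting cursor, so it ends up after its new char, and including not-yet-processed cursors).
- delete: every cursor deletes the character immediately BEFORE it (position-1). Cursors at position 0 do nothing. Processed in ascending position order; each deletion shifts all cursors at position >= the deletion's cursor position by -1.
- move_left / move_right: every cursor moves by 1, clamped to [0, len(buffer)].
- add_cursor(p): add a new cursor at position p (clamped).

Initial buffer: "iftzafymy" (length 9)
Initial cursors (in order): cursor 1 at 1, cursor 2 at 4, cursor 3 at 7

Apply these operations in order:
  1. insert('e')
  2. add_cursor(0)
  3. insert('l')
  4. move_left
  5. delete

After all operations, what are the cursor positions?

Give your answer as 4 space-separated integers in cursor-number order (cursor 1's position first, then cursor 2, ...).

After op 1 (insert('e')): buffer="ieftzeafyemy" (len 12), cursors c1@2 c2@6 c3@10, authorship .1...2...3..
After op 2 (add_cursor(0)): buffer="ieftzeafyemy" (len 12), cursors c4@0 c1@2 c2@6 c3@10, authorship .1...2...3..
After op 3 (insert('l')): buffer="lielftzelafyelmy" (len 16), cursors c4@1 c1@4 c2@9 c3@14, authorship 4.11...22...33..
After op 4 (move_left): buffer="lielftzelafyelmy" (len 16), cursors c4@0 c1@3 c2@8 c3@13, authorship 4.11...22...33..
After op 5 (delete): buffer="lilftzlafylmy" (len 13), cursors c4@0 c1@2 c2@6 c3@10, authorship 4.1...2...3..

Answer: 2 6 10 0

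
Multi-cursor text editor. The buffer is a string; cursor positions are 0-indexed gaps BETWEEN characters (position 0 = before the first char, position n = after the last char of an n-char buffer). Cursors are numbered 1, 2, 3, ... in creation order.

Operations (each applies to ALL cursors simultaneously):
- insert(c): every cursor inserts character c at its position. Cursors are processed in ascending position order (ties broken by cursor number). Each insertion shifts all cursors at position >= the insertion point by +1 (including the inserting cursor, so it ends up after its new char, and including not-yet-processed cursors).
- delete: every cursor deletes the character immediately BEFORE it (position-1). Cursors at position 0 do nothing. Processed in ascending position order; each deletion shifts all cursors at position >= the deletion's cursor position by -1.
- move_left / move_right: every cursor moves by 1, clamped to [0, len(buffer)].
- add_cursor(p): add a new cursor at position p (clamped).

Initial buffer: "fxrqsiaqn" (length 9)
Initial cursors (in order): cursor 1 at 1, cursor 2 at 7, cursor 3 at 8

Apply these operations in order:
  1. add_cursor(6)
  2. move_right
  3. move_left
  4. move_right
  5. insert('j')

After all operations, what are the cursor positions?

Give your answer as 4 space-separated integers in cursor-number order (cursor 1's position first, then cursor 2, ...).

Answer: 3 11 13 9

Derivation:
After op 1 (add_cursor(6)): buffer="fxrqsiaqn" (len 9), cursors c1@1 c4@6 c2@7 c3@8, authorship .........
After op 2 (move_right): buffer="fxrqsiaqn" (len 9), cursors c1@2 c4@7 c2@8 c3@9, authorship .........
After op 3 (move_left): buffer="fxrqsiaqn" (len 9), cursors c1@1 c4@6 c2@7 c3@8, authorship .........
After op 4 (move_right): buffer="fxrqsiaqn" (len 9), cursors c1@2 c4@7 c2@8 c3@9, authorship .........
After op 5 (insert('j')): buffer="fxjrqsiajqjnj" (len 13), cursors c1@3 c4@9 c2@11 c3@13, authorship ..1.....4.2.3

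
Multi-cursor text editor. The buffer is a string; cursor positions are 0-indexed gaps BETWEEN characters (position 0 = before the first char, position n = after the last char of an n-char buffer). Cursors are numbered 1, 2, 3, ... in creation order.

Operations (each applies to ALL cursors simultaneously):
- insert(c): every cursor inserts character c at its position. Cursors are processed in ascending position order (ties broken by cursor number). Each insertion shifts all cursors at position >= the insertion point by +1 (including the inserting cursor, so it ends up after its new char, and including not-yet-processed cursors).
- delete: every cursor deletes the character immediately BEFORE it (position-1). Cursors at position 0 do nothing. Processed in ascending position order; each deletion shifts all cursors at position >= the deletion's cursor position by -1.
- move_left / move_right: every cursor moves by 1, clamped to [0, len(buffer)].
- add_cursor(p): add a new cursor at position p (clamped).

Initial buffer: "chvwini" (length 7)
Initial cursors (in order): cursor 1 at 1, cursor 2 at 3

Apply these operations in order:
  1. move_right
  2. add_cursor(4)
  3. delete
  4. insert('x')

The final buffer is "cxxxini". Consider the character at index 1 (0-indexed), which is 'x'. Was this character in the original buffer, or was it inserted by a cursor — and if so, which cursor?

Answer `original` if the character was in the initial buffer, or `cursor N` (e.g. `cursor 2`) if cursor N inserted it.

Answer: cursor 1

Derivation:
After op 1 (move_right): buffer="chvwini" (len 7), cursors c1@2 c2@4, authorship .......
After op 2 (add_cursor(4)): buffer="chvwini" (len 7), cursors c1@2 c2@4 c3@4, authorship .......
After op 3 (delete): buffer="cini" (len 4), cursors c1@1 c2@1 c3@1, authorship ....
After op 4 (insert('x')): buffer="cxxxini" (len 7), cursors c1@4 c2@4 c3@4, authorship .123...
Authorship (.=original, N=cursor N): . 1 2 3 . . .
Index 1: author = 1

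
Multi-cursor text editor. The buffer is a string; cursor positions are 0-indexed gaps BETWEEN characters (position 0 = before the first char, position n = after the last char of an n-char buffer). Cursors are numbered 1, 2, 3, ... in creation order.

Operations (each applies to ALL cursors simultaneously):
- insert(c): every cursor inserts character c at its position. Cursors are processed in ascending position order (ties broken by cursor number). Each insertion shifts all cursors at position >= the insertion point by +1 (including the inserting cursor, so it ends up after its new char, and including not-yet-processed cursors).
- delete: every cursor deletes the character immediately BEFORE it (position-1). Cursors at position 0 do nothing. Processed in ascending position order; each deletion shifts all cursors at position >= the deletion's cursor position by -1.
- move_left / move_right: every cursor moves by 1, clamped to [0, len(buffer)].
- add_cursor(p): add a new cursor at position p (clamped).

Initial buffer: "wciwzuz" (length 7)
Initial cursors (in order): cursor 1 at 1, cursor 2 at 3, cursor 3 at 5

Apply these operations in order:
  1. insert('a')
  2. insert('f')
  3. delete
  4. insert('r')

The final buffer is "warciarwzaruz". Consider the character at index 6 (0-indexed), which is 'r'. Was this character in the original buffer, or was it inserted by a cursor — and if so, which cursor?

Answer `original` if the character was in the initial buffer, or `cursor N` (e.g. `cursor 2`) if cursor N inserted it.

After op 1 (insert('a')): buffer="waciawzauz" (len 10), cursors c1@2 c2@5 c3@8, authorship .1..2..3..
After op 2 (insert('f')): buffer="wafciafwzafuz" (len 13), cursors c1@3 c2@7 c3@11, authorship .11..22..33..
After op 3 (delete): buffer="waciawzauz" (len 10), cursors c1@2 c2@5 c3@8, authorship .1..2..3..
After op 4 (insert('r')): buffer="warciarwzaruz" (len 13), cursors c1@3 c2@7 c3@11, authorship .11..22..33..
Authorship (.=original, N=cursor N): . 1 1 . . 2 2 . . 3 3 . .
Index 6: author = 2

Answer: cursor 2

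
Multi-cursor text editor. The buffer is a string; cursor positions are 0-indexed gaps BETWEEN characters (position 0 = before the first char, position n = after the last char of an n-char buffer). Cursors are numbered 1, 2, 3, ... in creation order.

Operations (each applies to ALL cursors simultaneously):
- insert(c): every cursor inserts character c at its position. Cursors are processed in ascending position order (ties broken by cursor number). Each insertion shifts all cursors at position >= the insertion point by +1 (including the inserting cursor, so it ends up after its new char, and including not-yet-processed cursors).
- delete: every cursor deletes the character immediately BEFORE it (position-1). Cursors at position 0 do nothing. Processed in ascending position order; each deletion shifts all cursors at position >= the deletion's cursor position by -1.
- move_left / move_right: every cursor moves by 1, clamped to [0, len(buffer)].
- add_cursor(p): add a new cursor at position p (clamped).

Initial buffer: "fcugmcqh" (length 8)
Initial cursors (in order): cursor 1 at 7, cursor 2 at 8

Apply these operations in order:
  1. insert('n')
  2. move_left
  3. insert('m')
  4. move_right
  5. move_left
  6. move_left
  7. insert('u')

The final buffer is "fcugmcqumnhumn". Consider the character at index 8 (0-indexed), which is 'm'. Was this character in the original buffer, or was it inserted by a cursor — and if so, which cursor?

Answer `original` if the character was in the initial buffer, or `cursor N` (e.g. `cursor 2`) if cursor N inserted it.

Answer: cursor 1

Derivation:
After op 1 (insert('n')): buffer="fcugmcqnhn" (len 10), cursors c1@8 c2@10, authorship .......1.2
After op 2 (move_left): buffer="fcugmcqnhn" (len 10), cursors c1@7 c2@9, authorship .......1.2
After op 3 (insert('m')): buffer="fcugmcqmnhmn" (len 12), cursors c1@8 c2@11, authorship .......11.22
After op 4 (move_right): buffer="fcugmcqmnhmn" (len 12), cursors c1@9 c2@12, authorship .......11.22
After op 5 (move_left): buffer="fcugmcqmnhmn" (len 12), cursors c1@8 c2@11, authorship .......11.22
After op 6 (move_left): buffer="fcugmcqmnhmn" (len 12), cursors c1@7 c2@10, authorship .......11.22
After op 7 (insert('u')): buffer="fcugmcqumnhumn" (len 14), cursors c1@8 c2@12, authorship .......111.222
Authorship (.=original, N=cursor N): . . . . . . . 1 1 1 . 2 2 2
Index 8: author = 1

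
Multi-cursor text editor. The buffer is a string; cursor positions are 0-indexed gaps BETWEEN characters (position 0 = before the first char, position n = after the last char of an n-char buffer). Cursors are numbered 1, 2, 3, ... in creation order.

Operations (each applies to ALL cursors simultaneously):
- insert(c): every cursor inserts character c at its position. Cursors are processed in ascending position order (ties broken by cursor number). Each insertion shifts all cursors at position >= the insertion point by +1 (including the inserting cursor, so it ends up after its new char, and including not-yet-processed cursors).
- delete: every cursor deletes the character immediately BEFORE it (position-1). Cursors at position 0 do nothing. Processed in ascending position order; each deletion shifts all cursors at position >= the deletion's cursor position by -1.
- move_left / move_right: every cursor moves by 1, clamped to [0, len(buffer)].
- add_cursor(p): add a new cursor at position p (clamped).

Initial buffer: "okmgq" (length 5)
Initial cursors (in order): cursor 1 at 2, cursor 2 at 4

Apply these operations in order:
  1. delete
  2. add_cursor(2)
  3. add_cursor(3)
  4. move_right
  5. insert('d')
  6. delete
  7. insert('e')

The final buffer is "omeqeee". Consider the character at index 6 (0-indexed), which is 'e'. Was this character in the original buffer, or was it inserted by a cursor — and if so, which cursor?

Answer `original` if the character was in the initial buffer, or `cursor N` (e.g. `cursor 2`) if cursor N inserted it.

After op 1 (delete): buffer="omq" (len 3), cursors c1@1 c2@2, authorship ...
After op 2 (add_cursor(2)): buffer="omq" (len 3), cursors c1@1 c2@2 c3@2, authorship ...
After op 3 (add_cursor(3)): buffer="omq" (len 3), cursors c1@1 c2@2 c3@2 c4@3, authorship ...
After op 4 (move_right): buffer="omq" (len 3), cursors c1@2 c2@3 c3@3 c4@3, authorship ...
After op 5 (insert('d')): buffer="omdqddd" (len 7), cursors c1@3 c2@7 c3@7 c4@7, authorship ..1.234
After op 6 (delete): buffer="omq" (len 3), cursors c1@2 c2@3 c3@3 c4@3, authorship ...
After op 7 (insert('e')): buffer="omeqeee" (len 7), cursors c1@3 c2@7 c3@7 c4@7, authorship ..1.234
Authorship (.=original, N=cursor N): . . 1 . 2 3 4
Index 6: author = 4

Answer: cursor 4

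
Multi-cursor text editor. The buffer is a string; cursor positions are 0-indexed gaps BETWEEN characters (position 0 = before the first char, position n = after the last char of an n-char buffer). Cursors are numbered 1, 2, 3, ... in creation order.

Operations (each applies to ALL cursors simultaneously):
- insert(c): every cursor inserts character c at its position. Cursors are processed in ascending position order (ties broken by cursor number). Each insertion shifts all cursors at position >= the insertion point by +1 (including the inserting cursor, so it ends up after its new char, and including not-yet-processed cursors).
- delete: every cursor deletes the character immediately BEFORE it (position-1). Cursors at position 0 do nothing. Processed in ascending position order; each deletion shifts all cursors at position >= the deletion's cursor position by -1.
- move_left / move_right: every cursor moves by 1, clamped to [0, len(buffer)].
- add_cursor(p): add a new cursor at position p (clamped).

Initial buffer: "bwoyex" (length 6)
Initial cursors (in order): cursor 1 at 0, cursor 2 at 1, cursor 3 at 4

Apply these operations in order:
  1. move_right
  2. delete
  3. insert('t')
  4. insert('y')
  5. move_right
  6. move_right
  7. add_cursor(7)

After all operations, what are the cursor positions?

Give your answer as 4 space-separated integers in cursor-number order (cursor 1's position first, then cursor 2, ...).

Answer: 6 6 9 7

Derivation:
After op 1 (move_right): buffer="bwoyex" (len 6), cursors c1@1 c2@2 c3@5, authorship ......
After op 2 (delete): buffer="oyx" (len 3), cursors c1@0 c2@0 c3@2, authorship ...
After op 3 (insert('t')): buffer="ttoytx" (len 6), cursors c1@2 c2@2 c3@5, authorship 12..3.
After op 4 (insert('y')): buffer="ttyyoytyx" (len 9), cursors c1@4 c2@4 c3@8, authorship 1212..33.
After op 5 (move_right): buffer="ttyyoytyx" (len 9), cursors c1@5 c2@5 c3@9, authorship 1212..33.
After op 6 (move_right): buffer="ttyyoytyx" (len 9), cursors c1@6 c2@6 c3@9, authorship 1212..33.
After op 7 (add_cursor(7)): buffer="ttyyoytyx" (len 9), cursors c1@6 c2@6 c4@7 c3@9, authorship 1212..33.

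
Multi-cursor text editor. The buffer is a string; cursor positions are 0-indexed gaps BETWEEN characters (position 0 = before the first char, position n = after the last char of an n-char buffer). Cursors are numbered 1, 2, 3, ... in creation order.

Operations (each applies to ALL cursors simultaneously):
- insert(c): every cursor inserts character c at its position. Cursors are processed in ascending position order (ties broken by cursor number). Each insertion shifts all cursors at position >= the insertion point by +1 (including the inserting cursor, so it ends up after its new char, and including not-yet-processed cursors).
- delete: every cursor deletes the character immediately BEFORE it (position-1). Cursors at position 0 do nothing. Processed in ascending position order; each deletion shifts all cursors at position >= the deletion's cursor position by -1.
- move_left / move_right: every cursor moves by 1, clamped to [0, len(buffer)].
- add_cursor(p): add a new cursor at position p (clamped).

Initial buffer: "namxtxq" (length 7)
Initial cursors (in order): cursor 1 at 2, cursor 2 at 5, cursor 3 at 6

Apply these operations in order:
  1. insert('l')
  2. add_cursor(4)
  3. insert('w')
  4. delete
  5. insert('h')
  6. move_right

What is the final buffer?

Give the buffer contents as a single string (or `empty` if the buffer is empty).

Answer: nalhmhxtlhxlhq

Derivation:
After op 1 (insert('l')): buffer="nalmxtlxlq" (len 10), cursors c1@3 c2@7 c3@9, authorship ..1...2.3.
After op 2 (add_cursor(4)): buffer="nalmxtlxlq" (len 10), cursors c1@3 c4@4 c2@7 c3@9, authorship ..1...2.3.
After op 3 (insert('w')): buffer="nalwmwxtlwxlwq" (len 14), cursors c1@4 c4@6 c2@10 c3@13, authorship ..11.4..22.33.
After op 4 (delete): buffer="nalmxtlxlq" (len 10), cursors c1@3 c4@4 c2@7 c3@9, authorship ..1...2.3.
After op 5 (insert('h')): buffer="nalhmhxtlhxlhq" (len 14), cursors c1@4 c4@6 c2@10 c3@13, authorship ..11.4..22.33.
After op 6 (move_right): buffer="nalhmhxtlhxlhq" (len 14), cursors c1@5 c4@7 c2@11 c3@14, authorship ..11.4..22.33.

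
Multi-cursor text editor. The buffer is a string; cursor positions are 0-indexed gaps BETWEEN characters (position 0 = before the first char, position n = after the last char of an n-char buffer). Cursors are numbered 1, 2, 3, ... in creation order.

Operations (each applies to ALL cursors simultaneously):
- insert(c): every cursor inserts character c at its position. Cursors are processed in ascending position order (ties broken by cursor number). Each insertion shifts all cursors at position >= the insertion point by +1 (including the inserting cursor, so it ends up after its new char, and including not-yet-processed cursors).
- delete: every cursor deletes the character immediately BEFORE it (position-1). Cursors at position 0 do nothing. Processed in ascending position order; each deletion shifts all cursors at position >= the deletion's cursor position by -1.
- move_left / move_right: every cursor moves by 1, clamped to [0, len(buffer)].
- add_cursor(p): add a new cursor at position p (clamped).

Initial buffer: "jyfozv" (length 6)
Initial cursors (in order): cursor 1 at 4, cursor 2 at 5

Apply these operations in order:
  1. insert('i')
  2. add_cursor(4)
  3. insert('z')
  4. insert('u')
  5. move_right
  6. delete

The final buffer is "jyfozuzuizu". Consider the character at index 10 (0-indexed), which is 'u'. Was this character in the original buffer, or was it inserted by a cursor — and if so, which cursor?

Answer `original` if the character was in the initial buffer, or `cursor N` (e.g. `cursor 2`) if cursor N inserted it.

Answer: cursor 2

Derivation:
After op 1 (insert('i')): buffer="jyfoiziv" (len 8), cursors c1@5 c2@7, authorship ....1.2.
After op 2 (add_cursor(4)): buffer="jyfoiziv" (len 8), cursors c3@4 c1@5 c2@7, authorship ....1.2.
After op 3 (insert('z')): buffer="jyfozizzizv" (len 11), cursors c3@5 c1@7 c2@10, authorship ....311.22.
After op 4 (insert('u')): buffer="jyfozuizuzizuv" (len 14), cursors c3@6 c1@9 c2@13, authorship ....33111.222.
After op 5 (move_right): buffer="jyfozuizuzizuv" (len 14), cursors c3@7 c1@10 c2@14, authorship ....33111.222.
After op 6 (delete): buffer="jyfozuzuizu" (len 11), cursors c3@6 c1@8 c2@11, authorship ....3311222
Authorship (.=original, N=cursor N): . . . . 3 3 1 1 2 2 2
Index 10: author = 2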